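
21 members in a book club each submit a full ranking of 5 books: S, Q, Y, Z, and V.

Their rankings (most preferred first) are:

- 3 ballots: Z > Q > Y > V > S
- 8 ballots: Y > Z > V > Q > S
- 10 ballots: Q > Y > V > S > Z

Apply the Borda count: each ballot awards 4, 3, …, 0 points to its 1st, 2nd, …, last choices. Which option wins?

Borda scores:
  S: 3·0 + 8·0 + 10·1 = 10
  Q: 3·3 + 8·1 + 10·4 = 57
  Y: 3·2 + 8·4 + 10·3 = 68
  Z: 3·4 + 8·3 + 10·0 = 36
  V: 3·1 + 8·2 + 10·2 = 39
Y has the highest total.

Y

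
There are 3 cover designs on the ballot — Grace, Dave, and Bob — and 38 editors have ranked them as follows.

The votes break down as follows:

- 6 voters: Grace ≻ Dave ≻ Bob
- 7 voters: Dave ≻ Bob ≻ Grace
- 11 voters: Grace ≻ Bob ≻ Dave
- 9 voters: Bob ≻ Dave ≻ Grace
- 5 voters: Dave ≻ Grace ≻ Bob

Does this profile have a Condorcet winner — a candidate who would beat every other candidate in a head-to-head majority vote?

Head-to-head results (38 voters total):
Grace vs Dave: Dave wins 21–17.
Grace vs Bob: Grace wins 22–16.
Dave vs Bob: Bob wins 20–18.
No candidate beats all others: Grace beats Bob beats Dave beats Grace, a majority cycle.

No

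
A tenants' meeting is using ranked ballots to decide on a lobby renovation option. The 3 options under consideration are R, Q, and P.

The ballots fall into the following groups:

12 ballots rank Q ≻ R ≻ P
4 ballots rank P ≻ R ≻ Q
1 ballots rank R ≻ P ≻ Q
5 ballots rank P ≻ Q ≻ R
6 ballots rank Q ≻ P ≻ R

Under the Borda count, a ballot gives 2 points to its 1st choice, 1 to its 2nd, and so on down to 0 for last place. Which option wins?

Borda scores:
  R: 12·1 + 4·1 + 2 + 5·0 + 6·0 = 18
  Q: 12·2 + 4·0 + 0 + 5·1 + 6·2 = 41
  P: 12·0 + 4·2 + 1 + 5·2 + 6·1 = 25
Q has the highest total.

Q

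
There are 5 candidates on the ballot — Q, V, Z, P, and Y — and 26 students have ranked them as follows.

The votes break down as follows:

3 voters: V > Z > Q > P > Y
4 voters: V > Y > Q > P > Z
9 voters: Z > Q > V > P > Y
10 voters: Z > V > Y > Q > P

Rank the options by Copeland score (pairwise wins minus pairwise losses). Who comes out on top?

Pairwise results:
  Q vs V: V wins 17–9.
  Q vs Z: Z wins 22–4.
  Q vs P: Q wins 26–0.
  Q vs Y: Y wins 14–12.
  V vs Z: Z wins 19–7.
  V vs P: V wins 26–0.
  V vs Y: V wins 26–0.
  Z vs P: Z wins 22–4.
  Z vs Y: Z wins 22–4.
  P vs Y: Y wins 14–12.
Copeland scores (wins − losses):
  Q: 1 − 3 = -2
  V: 3 − 1 = 2
  Z: 4 − 0 = 4
  P: 0 − 4 = -4
  Y: 2 − 2 = 0
Z has the best Copeland score.

Z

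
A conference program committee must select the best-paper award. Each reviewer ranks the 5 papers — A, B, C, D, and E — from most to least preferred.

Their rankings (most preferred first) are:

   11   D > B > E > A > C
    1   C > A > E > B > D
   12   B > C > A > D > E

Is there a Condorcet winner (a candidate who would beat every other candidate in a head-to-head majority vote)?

Yes

Head-to-head results (24 voters total):
A vs B: B wins 23–1.
A vs C: C wins 13–11.
A vs D: A wins 13–11.
A vs E: A wins 13–11.
B vs C: B wins 23–1.
B vs D: B wins 13–11.
B vs E: B wins 23–1.
C vs D: C wins 13–11.
C vs E: C wins 13–11.
D vs E: D wins 23–1.
B beats each rival — A (23–1), C (23–1), D (13–11), E (23–1) — so B is the Condorcet winner.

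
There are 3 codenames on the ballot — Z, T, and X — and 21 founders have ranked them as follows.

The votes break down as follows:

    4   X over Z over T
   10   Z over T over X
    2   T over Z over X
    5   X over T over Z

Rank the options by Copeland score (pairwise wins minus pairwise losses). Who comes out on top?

Pairwise results:
  Z vs T: Z wins 14–7.
  Z vs X: Z wins 12–9.
  T vs X: T wins 12–9.
Copeland scores (wins − losses):
  Z: 2 − 0 = 2
  T: 1 − 1 = 0
  X: 0 − 2 = -2
Z has the best Copeland score.

Z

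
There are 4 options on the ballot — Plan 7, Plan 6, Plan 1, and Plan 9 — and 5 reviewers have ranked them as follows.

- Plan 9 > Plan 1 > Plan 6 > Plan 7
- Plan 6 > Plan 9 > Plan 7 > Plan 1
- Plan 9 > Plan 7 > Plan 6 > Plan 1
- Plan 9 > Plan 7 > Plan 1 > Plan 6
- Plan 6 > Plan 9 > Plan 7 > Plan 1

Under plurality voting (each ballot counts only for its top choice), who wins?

First-place vote totals:
  Plan 7: 0
  Plan 6: 2
  Plan 1: 0
  Plan 9: 3
Plan 9 has the most first-place votes.

Plan 9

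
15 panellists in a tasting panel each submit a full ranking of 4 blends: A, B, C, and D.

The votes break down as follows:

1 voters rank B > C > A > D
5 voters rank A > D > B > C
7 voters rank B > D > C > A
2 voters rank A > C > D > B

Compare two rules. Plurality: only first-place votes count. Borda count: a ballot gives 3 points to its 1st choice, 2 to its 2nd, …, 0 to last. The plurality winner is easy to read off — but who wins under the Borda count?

Plurality first-place counts: A 7, B 8, C 0, D 0 → B.
Borda totals: A 22, B 29, C 13, D 26 → B.

B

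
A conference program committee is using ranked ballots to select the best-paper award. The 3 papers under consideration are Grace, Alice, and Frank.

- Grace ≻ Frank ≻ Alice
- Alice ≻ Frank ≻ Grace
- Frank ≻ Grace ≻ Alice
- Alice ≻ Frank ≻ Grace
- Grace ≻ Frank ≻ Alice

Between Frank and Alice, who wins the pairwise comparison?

Frank

Ballots ranking Frank above Alice: 3.
Ballots ranking Alice above Frank: 2.
Frank wins the head-to-head, 3–2.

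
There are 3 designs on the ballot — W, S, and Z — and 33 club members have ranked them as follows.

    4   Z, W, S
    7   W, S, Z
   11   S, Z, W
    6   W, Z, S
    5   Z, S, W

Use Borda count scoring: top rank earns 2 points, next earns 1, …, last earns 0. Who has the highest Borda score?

Z

Borda scores:
  W: 4·1 + 7·2 + 11·0 + 6·2 + 5·0 = 30
  S: 4·0 + 7·1 + 11·2 + 6·0 + 5·1 = 34
  Z: 4·2 + 7·0 + 11·1 + 6·1 + 5·2 = 35
Z has the highest total.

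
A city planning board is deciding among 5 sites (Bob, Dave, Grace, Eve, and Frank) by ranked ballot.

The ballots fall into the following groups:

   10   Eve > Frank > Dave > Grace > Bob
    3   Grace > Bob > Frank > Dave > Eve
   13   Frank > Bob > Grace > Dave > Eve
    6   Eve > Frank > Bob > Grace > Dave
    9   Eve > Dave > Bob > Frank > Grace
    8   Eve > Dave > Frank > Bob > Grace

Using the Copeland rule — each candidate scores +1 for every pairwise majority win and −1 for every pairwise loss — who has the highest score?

Eve

Pairwise results:
  Bob vs Dave: Dave wins 27–22.
  Bob vs Grace: Bob wins 36–13.
  Bob vs Eve: Eve wins 33–16.
  Bob vs Frank: Frank wins 37–12.
  Dave vs Grace: Dave wins 27–22.
  Dave vs Eve: Eve wins 33–16.
  Dave vs Frank: Frank wins 32–17.
  Grace vs Eve: Eve wins 33–16.
  Grace vs Frank: Frank wins 46–3.
  Eve vs Frank: Eve wins 33–16.
Copeland scores (wins − losses):
  Bob: 1 − 3 = -2
  Dave: 2 − 2 = 0
  Grace: 0 − 4 = -4
  Eve: 4 − 0 = 4
  Frank: 3 − 1 = 2
Eve has the best Copeland score.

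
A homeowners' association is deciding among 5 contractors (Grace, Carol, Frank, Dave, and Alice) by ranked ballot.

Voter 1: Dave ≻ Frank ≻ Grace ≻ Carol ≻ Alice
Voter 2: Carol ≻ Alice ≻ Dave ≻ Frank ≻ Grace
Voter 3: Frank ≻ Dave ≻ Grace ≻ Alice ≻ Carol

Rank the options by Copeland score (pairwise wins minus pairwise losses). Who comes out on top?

Pairwise results:
  Grace vs Carol: Grace wins 2–1.
  Grace vs Frank: Frank wins 3–0.
  Grace vs Dave: Dave wins 3–0.
  Grace vs Alice: Grace wins 2–1.
  Carol vs Frank: Frank wins 2–1.
  Carol vs Dave: Dave wins 2–1.
  Carol vs Alice: Carol wins 2–1.
  Frank vs Dave: Dave wins 2–1.
  Frank vs Alice: Frank wins 2–1.
  Dave vs Alice: Dave wins 2–1.
Copeland scores (wins − losses):
  Grace: 2 − 2 = 0
  Carol: 1 − 3 = -2
  Frank: 3 − 1 = 2
  Dave: 4 − 0 = 4
  Alice: 0 − 4 = -4
Dave has the best Copeland score.

Dave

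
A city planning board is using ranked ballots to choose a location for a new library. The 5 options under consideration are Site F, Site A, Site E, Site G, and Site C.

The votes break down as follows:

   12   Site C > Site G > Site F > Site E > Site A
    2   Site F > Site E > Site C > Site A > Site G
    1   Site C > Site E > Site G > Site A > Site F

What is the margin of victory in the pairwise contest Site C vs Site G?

15

Ballots ranking Site C above Site G: 12+2+1 = 15.
Ballots ranking Site G above Site C: 0.
Site C wins 15–0, a margin of 15.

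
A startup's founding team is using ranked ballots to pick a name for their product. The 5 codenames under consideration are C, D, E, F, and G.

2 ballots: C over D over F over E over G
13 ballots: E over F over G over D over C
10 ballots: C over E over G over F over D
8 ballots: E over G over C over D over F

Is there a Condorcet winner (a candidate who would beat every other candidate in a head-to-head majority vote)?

Head-to-head results (33 voters total):
C vs D: C wins 20–13.
C vs E: E wins 21–12.
C vs F: C wins 20–13.
C vs G: G wins 21–12.
D vs E: E wins 31–2.
D vs F: F wins 23–10.
D vs G: G wins 31–2.
E vs F: E wins 31–2.
E vs G: E wins 33–0.
F vs G: G wins 18–15.
E beats each rival — C (21–12), D (31–2), F (31–2), G (33–0) — so E is the Condorcet winner.

Yes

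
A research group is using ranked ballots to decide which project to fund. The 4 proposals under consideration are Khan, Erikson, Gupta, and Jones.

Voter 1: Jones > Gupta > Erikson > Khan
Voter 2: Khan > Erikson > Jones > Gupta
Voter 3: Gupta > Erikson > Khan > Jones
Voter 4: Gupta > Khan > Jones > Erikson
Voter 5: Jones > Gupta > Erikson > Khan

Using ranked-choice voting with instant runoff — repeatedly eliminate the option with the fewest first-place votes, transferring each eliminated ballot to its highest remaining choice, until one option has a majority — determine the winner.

Jones

Round 1: Gupta 2, Jones 2, Khan 1, Erikson 0. Erikson has the fewest and is eliminated.
Round 2: Gupta 2, Jones 2, Khan 1. Khan has the fewest and is eliminated.
Round 3: Jones 3, Gupta 2. Jones has a majority.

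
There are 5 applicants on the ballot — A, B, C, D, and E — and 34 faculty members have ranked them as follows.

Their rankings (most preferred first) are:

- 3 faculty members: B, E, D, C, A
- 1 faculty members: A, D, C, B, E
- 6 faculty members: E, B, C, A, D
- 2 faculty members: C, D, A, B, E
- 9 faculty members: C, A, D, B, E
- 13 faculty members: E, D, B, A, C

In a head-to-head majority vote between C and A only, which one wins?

Ballots ranking C above A: 3+6+2+9 = 20.
Ballots ranking A above C: 1+13 = 14.
C wins the head-to-head, 20–14.

C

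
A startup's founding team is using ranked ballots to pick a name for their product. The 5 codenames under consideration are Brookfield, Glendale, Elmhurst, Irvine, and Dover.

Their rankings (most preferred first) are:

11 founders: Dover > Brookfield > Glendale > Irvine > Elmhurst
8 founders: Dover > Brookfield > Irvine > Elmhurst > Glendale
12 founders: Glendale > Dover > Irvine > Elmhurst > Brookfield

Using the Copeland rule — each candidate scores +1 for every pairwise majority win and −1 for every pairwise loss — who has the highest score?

Pairwise results:
  Brookfield vs Glendale: Brookfield wins 19–12.
  Brookfield vs Elmhurst: Brookfield wins 19–12.
  Brookfield vs Irvine: Brookfield wins 19–12.
  Brookfield vs Dover: Dover wins 31–0.
  Glendale vs Elmhurst: Glendale wins 23–8.
  Glendale vs Irvine: Glendale wins 23–8.
  Glendale vs Dover: Dover wins 19–12.
  Elmhurst vs Irvine: Irvine wins 31–0.
  Elmhurst vs Dover: Dover wins 31–0.
  Irvine vs Dover: Dover wins 31–0.
Copeland scores (wins − losses):
  Brookfield: 3 − 1 = 2
  Glendale: 2 − 2 = 0
  Elmhurst: 0 − 4 = -4
  Irvine: 1 − 3 = -2
  Dover: 4 − 0 = 4
Dover has the best Copeland score.

Dover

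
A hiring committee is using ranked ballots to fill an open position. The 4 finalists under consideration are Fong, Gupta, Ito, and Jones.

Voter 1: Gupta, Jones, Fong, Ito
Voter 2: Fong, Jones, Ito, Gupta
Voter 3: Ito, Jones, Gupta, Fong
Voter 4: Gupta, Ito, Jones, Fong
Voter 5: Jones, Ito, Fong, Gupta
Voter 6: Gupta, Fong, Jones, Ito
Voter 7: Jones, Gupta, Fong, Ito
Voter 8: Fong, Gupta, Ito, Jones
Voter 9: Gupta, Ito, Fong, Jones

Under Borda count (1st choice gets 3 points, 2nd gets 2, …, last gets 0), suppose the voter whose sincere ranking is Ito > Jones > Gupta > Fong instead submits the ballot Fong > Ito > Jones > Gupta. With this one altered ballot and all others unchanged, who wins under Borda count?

Gupta

Borda totals with the altered ballot: Fong 15, Gupta 16, Ito 10, Jones 13.
The winner is unchanged: still Gupta.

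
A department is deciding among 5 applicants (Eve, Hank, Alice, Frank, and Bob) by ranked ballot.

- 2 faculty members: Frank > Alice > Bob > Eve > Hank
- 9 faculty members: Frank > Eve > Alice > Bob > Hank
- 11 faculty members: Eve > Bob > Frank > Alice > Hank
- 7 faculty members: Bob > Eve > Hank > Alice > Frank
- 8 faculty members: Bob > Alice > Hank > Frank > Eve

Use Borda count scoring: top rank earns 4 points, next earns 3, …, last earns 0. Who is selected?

Borda scores:
  Eve: 2·1 + 9·3 + 11·4 + 7·3 + 8·0 = 94
  Hank: 2·0 + 9·0 + 11·0 + 7·2 + 8·2 = 30
  Alice: 2·3 + 9·2 + 11·1 + 7·1 + 8·3 = 66
  Frank: 2·4 + 9·4 + 11·2 + 7·0 + 8·1 = 74
  Bob: 2·2 + 9·1 + 11·3 + 7·4 + 8·4 = 106
Bob has the highest total.

Bob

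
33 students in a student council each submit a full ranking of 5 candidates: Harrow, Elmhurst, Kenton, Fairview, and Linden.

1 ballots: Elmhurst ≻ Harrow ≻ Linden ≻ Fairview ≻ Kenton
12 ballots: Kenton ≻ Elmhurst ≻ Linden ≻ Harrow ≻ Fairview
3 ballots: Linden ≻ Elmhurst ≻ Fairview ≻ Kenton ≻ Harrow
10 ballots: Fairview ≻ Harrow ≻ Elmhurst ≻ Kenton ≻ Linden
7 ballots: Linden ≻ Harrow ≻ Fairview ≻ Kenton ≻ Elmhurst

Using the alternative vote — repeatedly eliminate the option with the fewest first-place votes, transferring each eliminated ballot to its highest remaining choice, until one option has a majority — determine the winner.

Kenton

Round 1: Kenton 12, Fairview 10, Linden 10, Elmhurst 1, Harrow 0. Harrow has the fewest and is eliminated.
Round 2: Kenton 12, Fairview 10, Linden 10, Elmhurst 1. Elmhurst has the fewest and is eliminated.
Round 3: Kenton 12, Linden 11, Fairview 10. Fairview has the fewest and is eliminated.
Round 4: Kenton 22, Linden 11. Kenton has a majority.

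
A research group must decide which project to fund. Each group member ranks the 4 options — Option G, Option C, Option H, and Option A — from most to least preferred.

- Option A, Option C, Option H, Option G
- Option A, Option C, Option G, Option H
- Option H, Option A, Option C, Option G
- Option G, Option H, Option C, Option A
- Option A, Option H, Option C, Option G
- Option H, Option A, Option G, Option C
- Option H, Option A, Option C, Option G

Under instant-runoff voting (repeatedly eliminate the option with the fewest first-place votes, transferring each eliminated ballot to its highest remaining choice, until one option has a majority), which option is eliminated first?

Round 1: Option H 3, Option A 3, Option G 1, Option C 0. Option C has the fewest and is eliminated.
Round 2: Option H 3, Option A 3, Option G 1. Option G has the fewest and is eliminated.
Round 3: Option H 4, Option A 3. Option H has a majority.

Option C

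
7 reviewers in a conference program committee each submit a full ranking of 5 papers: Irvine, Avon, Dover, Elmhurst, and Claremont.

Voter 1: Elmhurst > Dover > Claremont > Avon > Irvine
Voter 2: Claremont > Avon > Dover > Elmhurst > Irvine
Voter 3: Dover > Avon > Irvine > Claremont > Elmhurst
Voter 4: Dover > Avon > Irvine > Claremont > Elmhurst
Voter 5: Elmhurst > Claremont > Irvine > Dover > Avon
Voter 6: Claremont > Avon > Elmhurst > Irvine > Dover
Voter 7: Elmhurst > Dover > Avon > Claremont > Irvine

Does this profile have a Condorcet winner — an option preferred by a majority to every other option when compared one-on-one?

No

Head-to-head results (7 voters total):
Irvine vs Avon: Avon wins 6–1.
Irvine vs Dover: Dover wins 5–2.
Irvine vs Elmhurst: Elmhurst wins 5–2.
Irvine vs Claremont: Claremont wins 5–2.
Avon vs Dover: Dover wins 5–2.
Avon vs Elmhurst: Avon wins 4–3.
Avon vs Claremont: Claremont wins 4–3.
Dover vs Elmhurst: Elmhurst wins 4–3.
Dover vs Claremont: Dover wins 4–3.
Elmhurst vs Claremont: Claremont wins 4–3.
No candidate beats all others: Avon beats Elmhurst beats Dover beats Avon, a majority cycle.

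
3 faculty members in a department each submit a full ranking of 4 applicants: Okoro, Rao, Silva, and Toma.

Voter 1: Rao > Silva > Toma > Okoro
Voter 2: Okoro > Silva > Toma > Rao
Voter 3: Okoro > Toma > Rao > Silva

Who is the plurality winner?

First-place vote totals:
  Okoro: 2
  Rao: 1
  Silva: 0
  Toma: 0
Okoro has the most first-place votes.

Okoro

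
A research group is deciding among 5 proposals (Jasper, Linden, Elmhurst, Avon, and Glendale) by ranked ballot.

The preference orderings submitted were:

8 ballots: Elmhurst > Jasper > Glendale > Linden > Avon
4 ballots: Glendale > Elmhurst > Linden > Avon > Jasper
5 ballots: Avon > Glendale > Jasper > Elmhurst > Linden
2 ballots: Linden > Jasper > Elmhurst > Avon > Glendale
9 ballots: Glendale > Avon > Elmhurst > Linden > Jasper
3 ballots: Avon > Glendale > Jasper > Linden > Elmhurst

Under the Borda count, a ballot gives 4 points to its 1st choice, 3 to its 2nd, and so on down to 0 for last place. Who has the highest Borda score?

Glendale

Borda scores:
  Jasper: 8·3 + 4·0 + 5·2 + 2·3 + 9·0 + 3·2 = 46
  Linden: 8·1 + 4·2 + 5·0 + 2·4 + 9·1 + 3·1 = 36
  Elmhurst: 8·4 + 4·3 + 5·1 + 2·2 + 9·2 + 3·0 = 71
  Avon: 8·0 + 4·1 + 5·4 + 2·1 + 9·3 + 3·4 = 65
  Glendale: 8·2 + 4·4 + 5·3 + 2·0 + 9·4 + 3·3 = 92
Glendale has the highest total.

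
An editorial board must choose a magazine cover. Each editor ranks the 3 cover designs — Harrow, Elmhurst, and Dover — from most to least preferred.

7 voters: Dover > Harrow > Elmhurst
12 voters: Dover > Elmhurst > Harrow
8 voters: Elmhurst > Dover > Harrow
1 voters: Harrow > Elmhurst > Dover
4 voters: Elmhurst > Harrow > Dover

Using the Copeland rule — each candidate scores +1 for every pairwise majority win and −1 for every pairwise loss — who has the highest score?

Pairwise results:
  Harrow vs Elmhurst: Elmhurst wins 24–8.
  Harrow vs Dover: Dover wins 27–5.
  Elmhurst vs Dover: Dover wins 19–13.
Copeland scores (wins − losses):
  Harrow: 0 − 2 = -2
  Elmhurst: 1 − 1 = 0
  Dover: 2 − 0 = 2
Dover has the best Copeland score.

Dover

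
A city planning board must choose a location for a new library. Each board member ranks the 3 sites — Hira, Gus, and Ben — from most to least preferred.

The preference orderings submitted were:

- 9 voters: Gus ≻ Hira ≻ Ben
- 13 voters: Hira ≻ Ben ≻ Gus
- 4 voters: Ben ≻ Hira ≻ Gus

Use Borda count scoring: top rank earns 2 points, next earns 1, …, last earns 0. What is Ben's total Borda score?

Borda scores:
  Hira: 9·1 + 13·2 + 4·1 = 39
  Gus: 9·2 + 13·0 + 4·0 = 18
  Ben: 9·0 + 13·1 + 4·2 = 21

21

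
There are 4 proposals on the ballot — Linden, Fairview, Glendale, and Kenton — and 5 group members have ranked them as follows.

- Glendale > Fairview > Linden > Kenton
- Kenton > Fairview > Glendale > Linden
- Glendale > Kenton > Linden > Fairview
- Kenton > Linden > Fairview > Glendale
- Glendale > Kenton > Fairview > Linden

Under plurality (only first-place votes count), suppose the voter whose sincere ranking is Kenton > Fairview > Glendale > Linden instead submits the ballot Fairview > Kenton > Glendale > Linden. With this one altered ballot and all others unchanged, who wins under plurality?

Glendale

First-place totals with the altered ballot: Linden 0, Fairview 1, Glendale 3, Kenton 1.
The winner is unchanged: still Glendale.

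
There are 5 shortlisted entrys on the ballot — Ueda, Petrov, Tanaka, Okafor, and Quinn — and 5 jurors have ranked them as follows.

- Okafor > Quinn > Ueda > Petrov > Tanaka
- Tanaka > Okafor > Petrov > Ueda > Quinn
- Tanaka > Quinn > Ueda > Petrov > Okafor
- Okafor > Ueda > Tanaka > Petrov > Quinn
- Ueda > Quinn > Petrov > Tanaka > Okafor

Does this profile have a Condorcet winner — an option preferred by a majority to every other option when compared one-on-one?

Head-to-head results (5 voters total):
Ueda vs Petrov: Ueda wins 4–1.
Ueda vs Tanaka: Ueda wins 3–2.
Ueda vs Okafor: Okafor wins 3–2.
Ueda vs Quinn: Ueda wins 3–2.
Petrov vs Tanaka: Tanaka wins 3–2.
Petrov vs Okafor: Okafor wins 3–2.
Petrov vs Quinn: Quinn wins 3–2.
Tanaka vs Okafor: Tanaka wins 3–2.
Tanaka vs Quinn: Tanaka wins 3–2.
Okafor vs Quinn: Okafor wins 3–2.
No candidate beats all others: Ueda beats Tanaka beats Okafor beats Ueda, a majority cycle.

No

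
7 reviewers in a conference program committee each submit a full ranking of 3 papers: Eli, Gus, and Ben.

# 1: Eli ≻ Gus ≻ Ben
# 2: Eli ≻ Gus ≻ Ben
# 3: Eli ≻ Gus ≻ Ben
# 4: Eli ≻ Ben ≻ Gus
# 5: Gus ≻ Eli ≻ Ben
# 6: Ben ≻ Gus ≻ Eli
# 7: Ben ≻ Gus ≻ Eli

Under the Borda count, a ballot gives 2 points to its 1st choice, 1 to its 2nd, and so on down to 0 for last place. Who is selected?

Eli

Borda scores:
  Eli: 2 + 2 + 2 + 2 + 1 + 0 + 0 = 9
  Gus: 1 + 1 + 1 + 0 + 2 + 1 + 1 = 7
  Ben: 0 + 0 + 0 + 1 + 0 + 2 + 2 = 5
Eli has the highest total.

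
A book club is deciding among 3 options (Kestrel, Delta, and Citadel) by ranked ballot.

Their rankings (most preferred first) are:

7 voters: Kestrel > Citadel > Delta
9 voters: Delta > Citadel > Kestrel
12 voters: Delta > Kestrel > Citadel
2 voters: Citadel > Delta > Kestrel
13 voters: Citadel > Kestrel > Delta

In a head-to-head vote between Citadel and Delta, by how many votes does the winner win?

Ballots ranking Citadel above Delta: 7+2+13 = 22.
Ballots ranking Delta above Citadel: 9+12 = 21.
Citadel wins 22–21, a margin of 1.

1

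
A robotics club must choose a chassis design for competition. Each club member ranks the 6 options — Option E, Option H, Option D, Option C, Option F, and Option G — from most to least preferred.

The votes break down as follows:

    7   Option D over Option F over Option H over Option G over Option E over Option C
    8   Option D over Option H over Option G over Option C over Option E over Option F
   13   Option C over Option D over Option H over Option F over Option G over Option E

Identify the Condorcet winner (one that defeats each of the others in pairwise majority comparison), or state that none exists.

Option D

Head-to-head results (28 voters total):
Option E vs Option H: Option H wins 28–0.
Option E vs Option D: Option D wins 28–0.
Option E vs Option C: Option C wins 21–7.
Option E vs Option F: Option F wins 20–8.
Option E vs Option G: Option G wins 28–0.
Option H vs Option D: Option D wins 28–0.
Option H vs Option C: Option H wins 15–13.
Option H vs Option F: Option H wins 21–7.
Option H vs Option G: Option H wins 28–0.
Option D vs Option C: Option D wins 15–13.
Option D vs Option F: Option D wins 28–0.
Option D vs Option G: Option D wins 28–0.
Option C vs Option F: Option C wins 21–7.
Option C vs Option G: Option G wins 15–13.
Option F vs Option G: Option F wins 20–8.
Option D beats each rival — Option E (28–0), Option H (28–0), Option C (15–13), Option F (28–0), Option G (28–0) — so Option D is the Condorcet winner.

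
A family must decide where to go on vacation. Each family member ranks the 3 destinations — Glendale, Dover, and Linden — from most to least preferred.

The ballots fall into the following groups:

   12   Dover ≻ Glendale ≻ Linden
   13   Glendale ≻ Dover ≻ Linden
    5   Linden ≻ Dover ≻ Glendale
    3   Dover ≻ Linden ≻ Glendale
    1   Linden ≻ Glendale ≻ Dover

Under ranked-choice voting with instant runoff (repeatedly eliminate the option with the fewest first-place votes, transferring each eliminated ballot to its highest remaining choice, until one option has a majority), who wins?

Round 1: Dover 15, Glendale 13, Linden 6. Linden has the fewest and is eliminated.
Round 2: Dover 20, Glendale 14. Dover has a majority.

Dover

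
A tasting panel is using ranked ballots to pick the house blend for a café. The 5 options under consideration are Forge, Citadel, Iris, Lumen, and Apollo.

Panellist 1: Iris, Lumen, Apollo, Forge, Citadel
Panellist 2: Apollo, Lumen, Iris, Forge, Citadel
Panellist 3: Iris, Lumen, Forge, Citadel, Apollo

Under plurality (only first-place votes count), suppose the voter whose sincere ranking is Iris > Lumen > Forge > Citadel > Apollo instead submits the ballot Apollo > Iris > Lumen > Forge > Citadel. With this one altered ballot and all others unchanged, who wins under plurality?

First-place totals with the altered ballot: Forge 0, Citadel 0, Iris 1, Lumen 0, Apollo 2.
The switch changes the winner from Iris to Apollo.

Apollo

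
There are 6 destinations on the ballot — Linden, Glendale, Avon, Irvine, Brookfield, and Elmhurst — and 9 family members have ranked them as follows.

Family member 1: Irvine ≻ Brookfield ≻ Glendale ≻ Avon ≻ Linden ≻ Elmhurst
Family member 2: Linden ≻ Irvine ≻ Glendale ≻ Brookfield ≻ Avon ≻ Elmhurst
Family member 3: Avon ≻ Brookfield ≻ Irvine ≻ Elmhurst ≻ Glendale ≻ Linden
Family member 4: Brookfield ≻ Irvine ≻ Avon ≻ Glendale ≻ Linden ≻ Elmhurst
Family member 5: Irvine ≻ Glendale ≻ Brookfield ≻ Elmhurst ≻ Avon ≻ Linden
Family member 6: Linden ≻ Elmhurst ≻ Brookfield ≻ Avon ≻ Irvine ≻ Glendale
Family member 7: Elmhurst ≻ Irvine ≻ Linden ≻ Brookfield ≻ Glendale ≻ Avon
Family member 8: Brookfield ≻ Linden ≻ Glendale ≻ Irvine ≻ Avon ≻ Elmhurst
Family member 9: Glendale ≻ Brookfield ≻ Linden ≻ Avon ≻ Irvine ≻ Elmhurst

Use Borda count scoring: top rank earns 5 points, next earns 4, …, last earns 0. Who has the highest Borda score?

Borda scores:
  Linden: 1 + 5 + 0 + 1 + 0 + 5 + 3 + 4 + 3 = 22
  Glendale: 3 + 3 + 1 + 2 + 4 + 0 + 1 + 3 + 5 = 22
  Avon: 2 + 1 + 5 + 3 + 1 + 2 + 0 + 1 + 2 = 17
  Irvine: 5 + 4 + 3 + 4 + 5 + 1 + 4 + 2 + 1 = 29
  Brookfield: 4 + 2 + 4 + 5 + 3 + 3 + 2 + 5 + 4 = 32
  Elmhurst: 0 + 0 + 2 + 0 + 2 + 4 + 5 + 0 + 0 = 13
Brookfield has the highest total.

Brookfield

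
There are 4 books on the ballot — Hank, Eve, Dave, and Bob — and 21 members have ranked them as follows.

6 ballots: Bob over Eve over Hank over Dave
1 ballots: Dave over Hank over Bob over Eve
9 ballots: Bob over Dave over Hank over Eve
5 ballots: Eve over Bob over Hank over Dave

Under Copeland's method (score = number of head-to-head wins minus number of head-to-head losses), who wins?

Pairwise results:
  Hank vs Eve: Eve wins 11–10.
  Hank vs Dave: Hank wins 11–10.
  Hank vs Bob: Bob wins 20–1.
  Eve vs Dave: Eve wins 11–10.
  Eve vs Bob: Bob wins 16–5.
  Dave vs Bob: Bob wins 20–1.
Copeland scores (wins − losses):
  Hank: 1 − 2 = -1
  Eve: 2 − 1 = 1
  Dave: 0 − 3 = -3
  Bob: 3 − 0 = 3
Bob has the best Copeland score.

Bob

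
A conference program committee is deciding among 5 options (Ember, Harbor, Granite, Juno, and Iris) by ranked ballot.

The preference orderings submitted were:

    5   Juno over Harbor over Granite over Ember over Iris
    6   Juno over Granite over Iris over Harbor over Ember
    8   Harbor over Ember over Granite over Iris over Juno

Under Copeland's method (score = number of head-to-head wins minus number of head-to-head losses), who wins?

Pairwise results:
  Ember vs Harbor: Harbor wins 19–0.
  Ember vs Granite: Granite wins 11–8.
  Ember vs Juno: Juno wins 11–8.
  Ember vs Iris: Ember wins 13–6.
  Harbor vs Granite: Harbor wins 13–6.
  Harbor vs Juno: Juno wins 11–8.
  Harbor vs Iris: Harbor wins 13–6.
  Granite vs Juno: Juno wins 11–8.
  Granite vs Iris: Granite wins 19–0.
  Juno vs Iris: Juno wins 11–8.
Copeland scores (wins − losses):
  Ember: 1 − 3 = -2
  Harbor: 3 − 1 = 2
  Granite: 2 − 2 = 0
  Juno: 4 − 0 = 4
  Iris: 0 − 4 = -4
Juno has the best Copeland score.

Juno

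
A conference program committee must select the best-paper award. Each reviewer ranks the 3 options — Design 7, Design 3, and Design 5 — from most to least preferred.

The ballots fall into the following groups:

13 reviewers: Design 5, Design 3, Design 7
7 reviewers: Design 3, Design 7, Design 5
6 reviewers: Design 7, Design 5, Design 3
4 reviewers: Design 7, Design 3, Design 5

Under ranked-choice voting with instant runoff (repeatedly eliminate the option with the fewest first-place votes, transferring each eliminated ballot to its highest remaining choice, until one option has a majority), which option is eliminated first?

Round 1: Design 5 13, Design 7 10, Design 3 7. Design 3 has the fewest and is eliminated.
Round 2: Design 7 17, Design 5 13. Design 7 has a majority.

Design 3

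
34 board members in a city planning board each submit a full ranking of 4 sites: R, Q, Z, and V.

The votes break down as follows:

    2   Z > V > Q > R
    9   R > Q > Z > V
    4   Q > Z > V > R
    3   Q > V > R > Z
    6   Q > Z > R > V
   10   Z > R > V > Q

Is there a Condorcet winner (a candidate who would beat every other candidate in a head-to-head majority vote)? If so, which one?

No Condorcet winner

Head-to-head results (34 voters total):
R vs Q: R wins 19–15.
R vs Z: Z wins 22–12.
R vs V: R wins 25–9.
Q vs Z: Q wins 22–12.
Q vs V: Q wins 22–12.
Z vs V: Z wins 31–3.
No candidate beats all others: R beats Q beats Z beats R, a majority cycle.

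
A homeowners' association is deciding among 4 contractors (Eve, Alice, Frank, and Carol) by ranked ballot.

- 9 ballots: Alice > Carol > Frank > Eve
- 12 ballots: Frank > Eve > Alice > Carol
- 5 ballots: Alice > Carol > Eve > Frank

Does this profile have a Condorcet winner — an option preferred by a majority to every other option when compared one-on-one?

Yes

Head-to-head results (26 voters total):
Eve vs Alice: Alice wins 14–12.
Eve vs Frank: Frank wins 21–5.
Eve vs Carol: Carol wins 14–12.
Alice vs Frank: Alice wins 14–12.
Alice vs Carol: Alice wins 26–0.
Frank vs Carol: Carol wins 14–12.
Alice beats each rival — Eve (14–12), Frank (14–12), Carol (26–0) — so Alice is the Condorcet winner.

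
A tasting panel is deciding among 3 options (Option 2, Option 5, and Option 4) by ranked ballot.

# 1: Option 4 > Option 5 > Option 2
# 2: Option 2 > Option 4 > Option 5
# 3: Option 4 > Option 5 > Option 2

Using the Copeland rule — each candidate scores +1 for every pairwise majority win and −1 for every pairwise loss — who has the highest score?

Option 4

Pairwise results:
  Option 2 vs Option 5: Option 5 wins 2–1.
  Option 2 vs Option 4: Option 4 wins 2–1.
  Option 5 vs Option 4: Option 4 wins 3–0.
Copeland scores (wins − losses):
  Option 2: 0 − 2 = -2
  Option 5: 1 − 1 = 0
  Option 4: 2 − 0 = 2
Option 4 has the best Copeland score.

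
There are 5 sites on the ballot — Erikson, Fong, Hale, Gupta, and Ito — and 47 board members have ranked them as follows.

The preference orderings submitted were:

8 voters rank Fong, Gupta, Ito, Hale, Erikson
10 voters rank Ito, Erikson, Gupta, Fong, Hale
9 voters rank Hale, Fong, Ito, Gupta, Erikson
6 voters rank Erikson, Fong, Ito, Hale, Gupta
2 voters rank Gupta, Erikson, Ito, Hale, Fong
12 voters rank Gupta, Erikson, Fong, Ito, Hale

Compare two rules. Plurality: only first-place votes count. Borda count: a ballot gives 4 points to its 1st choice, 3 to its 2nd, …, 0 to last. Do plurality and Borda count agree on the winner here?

No

Plurality first-place counts: Erikson 6, Fong 8, Hale 9, Gupta 14, Ito 10 → Gupta.
Borda totals: Erikson 96, Fong 111, Hale 52, Gupta 109, Ito 102 → Fong.
The two rules disagree: plurality picks Gupta, Borda picks Fong.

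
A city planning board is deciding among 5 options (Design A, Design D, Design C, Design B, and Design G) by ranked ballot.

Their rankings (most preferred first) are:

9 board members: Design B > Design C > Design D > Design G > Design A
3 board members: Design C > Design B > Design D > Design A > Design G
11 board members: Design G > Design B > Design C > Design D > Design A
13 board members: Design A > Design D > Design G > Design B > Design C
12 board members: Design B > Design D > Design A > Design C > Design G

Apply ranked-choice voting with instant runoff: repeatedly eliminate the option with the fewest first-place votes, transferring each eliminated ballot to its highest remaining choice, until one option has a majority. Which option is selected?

Design B

Round 1: Design B 21, Design A 13, Design G 11, Design C 3, Design D 0. Design D has the fewest and is eliminated.
Round 2: Design B 21, Design A 13, Design G 11, Design C 3. Design C has the fewest and is eliminated.
Round 3: Design B 24, Design A 13, Design G 11. Design G has the fewest and is eliminated.
Round 4: Design B 35, Design A 13. Design B has a majority.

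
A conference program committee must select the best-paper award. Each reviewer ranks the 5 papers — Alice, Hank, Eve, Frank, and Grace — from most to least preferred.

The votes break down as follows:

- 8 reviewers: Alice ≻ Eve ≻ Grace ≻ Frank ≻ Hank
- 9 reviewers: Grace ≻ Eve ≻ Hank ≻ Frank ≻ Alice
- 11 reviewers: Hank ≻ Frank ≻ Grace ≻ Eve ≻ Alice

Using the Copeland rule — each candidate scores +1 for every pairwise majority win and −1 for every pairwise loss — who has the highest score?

Grace

Pairwise results:
  Alice vs Hank: Hank wins 20–8.
  Alice vs Eve: Eve wins 20–8.
  Alice vs Frank: Frank wins 20–8.
  Alice vs Grace: Grace wins 20–8.
  Hank vs Eve: Eve wins 17–11.
  Hank vs Frank: Hank wins 20–8.
  Hank vs Grace: Grace wins 17–11.
  Eve vs Frank: Eve wins 17–11.
  Eve vs Grace: Grace wins 20–8.
  Frank vs Grace: Grace wins 17–11.
Copeland scores (wins − losses):
  Alice: 0 − 4 = -4
  Hank: 2 − 2 = 0
  Eve: 3 − 1 = 2
  Frank: 1 − 3 = -2
  Grace: 4 − 0 = 4
Grace has the best Copeland score.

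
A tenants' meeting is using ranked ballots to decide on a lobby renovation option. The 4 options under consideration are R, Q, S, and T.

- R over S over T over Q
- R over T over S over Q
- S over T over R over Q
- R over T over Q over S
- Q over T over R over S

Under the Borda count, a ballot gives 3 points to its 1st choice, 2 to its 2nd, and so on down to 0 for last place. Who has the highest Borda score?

R

Borda scores:
  R: 3 + 3 + 1 + 3 + 1 = 11
  Q: 0 + 0 + 0 + 1 + 3 = 4
  S: 2 + 1 + 3 + 0 + 0 = 6
  T: 1 + 2 + 2 + 2 + 2 = 9
R has the highest total.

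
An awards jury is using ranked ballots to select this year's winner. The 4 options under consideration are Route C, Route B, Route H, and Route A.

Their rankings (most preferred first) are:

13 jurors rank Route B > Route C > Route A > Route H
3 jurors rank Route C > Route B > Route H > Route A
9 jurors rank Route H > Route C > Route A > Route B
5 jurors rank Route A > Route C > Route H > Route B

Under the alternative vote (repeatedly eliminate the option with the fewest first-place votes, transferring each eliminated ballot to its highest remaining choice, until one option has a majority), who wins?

Round 1: Route B 13, Route H 9, Route A 5, Route C 3. Route C has the fewest and is eliminated.
Round 2: Route B 16, Route H 9, Route A 5. Route B has a majority.

Route B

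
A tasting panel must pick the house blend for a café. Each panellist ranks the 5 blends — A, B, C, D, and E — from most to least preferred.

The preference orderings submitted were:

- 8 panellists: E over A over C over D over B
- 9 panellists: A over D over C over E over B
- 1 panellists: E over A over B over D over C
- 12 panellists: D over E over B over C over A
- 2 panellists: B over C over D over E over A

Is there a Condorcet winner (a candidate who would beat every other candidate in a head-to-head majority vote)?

Head-to-head results (32 voters total):
A vs B: A wins 18–14.
A vs C: A wins 18–14.
A vs D: A wins 18–14.
A vs E: E wins 23–9.
B vs C: C wins 17–15.
B vs D: D wins 29–3.
B vs E: E wins 30–2.
C vs D: D wins 22–10.
C vs E: E wins 21–11.
D vs E: D wins 23–9.
No candidate beats all others: A beats D beats E beats A, a majority cycle.

No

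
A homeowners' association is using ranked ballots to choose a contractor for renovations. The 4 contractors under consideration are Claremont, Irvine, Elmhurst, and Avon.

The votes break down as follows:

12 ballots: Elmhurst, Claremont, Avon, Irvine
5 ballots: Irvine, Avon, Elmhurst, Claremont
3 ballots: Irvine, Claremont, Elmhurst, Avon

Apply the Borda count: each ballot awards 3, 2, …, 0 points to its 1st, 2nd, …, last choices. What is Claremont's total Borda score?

30

Borda scores:
  Claremont: 12·2 + 5·0 + 3·2 = 30
  Irvine: 12·0 + 5·3 + 3·3 = 24
  Elmhurst: 12·3 + 5·1 + 3·1 = 44
  Avon: 12·1 + 5·2 + 3·0 = 22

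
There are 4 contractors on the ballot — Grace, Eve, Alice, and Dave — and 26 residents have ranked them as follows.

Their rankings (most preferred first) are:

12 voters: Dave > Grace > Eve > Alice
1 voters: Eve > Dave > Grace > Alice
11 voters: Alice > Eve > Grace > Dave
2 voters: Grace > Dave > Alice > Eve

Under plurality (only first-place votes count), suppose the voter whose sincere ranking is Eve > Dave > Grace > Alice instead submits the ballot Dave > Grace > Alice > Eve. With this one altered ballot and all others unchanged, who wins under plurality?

Dave

First-place totals with the altered ballot: Grace 2, Eve 0, Alice 11, Dave 13.
The winner is unchanged: still Dave.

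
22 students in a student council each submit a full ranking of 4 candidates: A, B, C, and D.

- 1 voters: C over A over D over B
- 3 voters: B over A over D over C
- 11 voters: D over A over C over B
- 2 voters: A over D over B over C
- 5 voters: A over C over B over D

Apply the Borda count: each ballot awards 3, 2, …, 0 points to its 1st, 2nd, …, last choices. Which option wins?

A

Borda scores:
  A: 2 + 3·2 + 11·2 + 2·3 + 5·3 = 51
  B: 0 + 3·3 + 11·0 + 2·1 + 5·1 = 16
  C: 3 + 3·0 + 11·1 + 2·0 + 5·2 = 24
  D: 1 + 3·1 + 11·3 + 2·2 + 5·0 = 41
A has the highest total.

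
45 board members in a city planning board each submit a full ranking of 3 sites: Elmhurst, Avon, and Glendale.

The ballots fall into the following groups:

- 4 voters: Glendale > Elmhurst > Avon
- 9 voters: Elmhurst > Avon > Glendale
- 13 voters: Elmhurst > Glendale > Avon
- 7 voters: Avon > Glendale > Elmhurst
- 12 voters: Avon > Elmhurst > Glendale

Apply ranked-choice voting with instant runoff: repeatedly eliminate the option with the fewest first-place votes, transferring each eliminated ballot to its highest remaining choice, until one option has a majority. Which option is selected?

Elmhurst

Round 1: Elmhurst 22, Avon 19, Glendale 4. Glendale has the fewest and is eliminated.
Round 2: Elmhurst 26, Avon 19. Elmhurst has a majority.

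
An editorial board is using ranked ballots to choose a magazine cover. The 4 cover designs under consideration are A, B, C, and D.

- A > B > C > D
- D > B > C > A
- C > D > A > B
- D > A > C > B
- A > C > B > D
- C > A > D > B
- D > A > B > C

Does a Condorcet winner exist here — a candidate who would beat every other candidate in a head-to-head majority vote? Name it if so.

Head-to-head results (7 voters total):
A vs B: A wins 6–1.
A vs C: A wins 4–3.
A vs D: D wins 4–3.
B vs C: C wins 4–3.
B vs D: D wins 5–2.
C vs D: C wins 4–3.
No candidate beats all others: A beats C beats D beats A, a majority cycle.

None — there is no Condorcet winner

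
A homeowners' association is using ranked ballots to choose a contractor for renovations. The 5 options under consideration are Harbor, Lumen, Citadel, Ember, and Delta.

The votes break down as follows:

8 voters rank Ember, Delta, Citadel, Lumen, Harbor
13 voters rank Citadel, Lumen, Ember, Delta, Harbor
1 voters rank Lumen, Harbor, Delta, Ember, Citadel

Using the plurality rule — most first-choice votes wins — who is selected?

Citadel

First-place vote totals:
  Harbor: 0
  Lumen: 1
  Citadel: 13
  Ember: 8
  Delta: 0
Citadel has the most first-place votes.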